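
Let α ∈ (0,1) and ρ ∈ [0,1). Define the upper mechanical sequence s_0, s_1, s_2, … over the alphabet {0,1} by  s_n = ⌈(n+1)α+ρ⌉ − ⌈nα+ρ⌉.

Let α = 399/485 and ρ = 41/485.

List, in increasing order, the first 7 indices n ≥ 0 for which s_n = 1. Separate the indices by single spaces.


n=0: ⌈440/485⌉−⌈41/485⌉ = 1−1 = 0
n=1: ⌈839/485⌉−⌈440/485⌉ = 2−1 = 1  ← one
n=2: ⌈1238/485⌉−⌈839/485⌉ = 3−2 = 1  ← one
n=3: ⌈1637/485⌉−⌈1238/485⌉ = 4−3 = 1  ← one
n=4: ⌈2036/485⌉−⌈1637/485⌉ = 5−4 = 1  ← one
n=5: ⌈2435/485⌉−⌈2036/485⌉ = 6−5 = 1  ← one
n=6: ⌈2834/485⌉−⌈2435/485⌉ = 6−6 = 0
n=7: ⌈3233/485⌉−⌈2834/485⌉ = 7−6 = 1  ← one
n=8: ⌈3632/485⌉−⌈3233/485⌉ = 8−7 = 1  ← one
positions of the first 7 ones: 1 2 3 4 5 7 8

1 2 3 4 5 7 8


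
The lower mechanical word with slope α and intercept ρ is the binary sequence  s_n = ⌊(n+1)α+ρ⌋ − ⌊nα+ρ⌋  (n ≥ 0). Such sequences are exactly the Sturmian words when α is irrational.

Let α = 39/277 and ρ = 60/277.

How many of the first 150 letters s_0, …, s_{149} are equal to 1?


#1s = Σ_{n=0}^{149} s_n = Σ_{n=0}^{149} (⌊(n+1)α+ρ⌋ − ⌊nα+ρ⌋)
the sum telescopes: every ⌊nα+ρ⌋ with 0 < n < 150 appears once with + and once with −, leaving ⌊150α+ρ⌋ − ⌊0·α+ρ⌋
150α + ρ = (150·39 + 60) / 277 = 5910/277
ρ = 60/277
⌊5910/277⌋ = 21,  ⌊60/277⌋ = 0
#1s = 21 − 0 = 21

21


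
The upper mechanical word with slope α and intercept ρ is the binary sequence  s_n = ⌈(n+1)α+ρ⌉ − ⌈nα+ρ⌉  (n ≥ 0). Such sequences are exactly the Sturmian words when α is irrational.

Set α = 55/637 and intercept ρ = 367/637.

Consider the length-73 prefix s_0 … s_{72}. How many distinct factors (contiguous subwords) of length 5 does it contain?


6

t_n = ⌈(n·55+367)/637⌉ for n = 0 … 73:
  n=0…9: ⌈367/637⌉=1 ⌈422/637⌉=1 ⌈477/637⌉=1 ⌈532/637⌉=1 ⌈587/637⌉=1 ⌈642/637⌉=2 ⌈697/637⌉=2 ⌈752/637⌉=2 ⌈807/637⌉=2 ⌈862/637⌉=2
  n=10…19: ⌈917/637⌉=2 ⌈972/637⌉=2 ⌈1027/637⌉=2 ⌈1082/637⌉=2 ⌈1137/637⌉=2 ⌈1192/637⌉=2 ⌈1247/637⌉=2 ⌈1302/637⌉=3 ⌈1357/637⌉=3 ⌈1412/637⌉=3
  n=20…29: ⌈1467/637⌉=3 ⌈1522/637⌉=3 ⌈1577/637⌉=3 ⌈1632/637⌉=3 ⌈1687/637⌉=3 ⌈1742/637⌉=3 ⌈1797/637⌉=3 ⌈1852/637⌉=3 ⌈1907/637⌉=3 ⌈1962/637⌉=4
  n=30…39: ⌈2017/637⌉=4 ⌈2072/637⌉=4 ⌈2127/637⌉=4 ⌈2182/637⌉=4 ⌈2237/637⌉=4 ⌈2292/637⌉=4 ⌈2347/637⌉=4 ⌈2402/637⌉=4 ⌈2457/637⌉=4 ⌈2512/637⌉=4
  n=40…49: ⌈2567/637⌉=5 ⌈2622/637⌉=5 ⌈2677/637⌉=5 ⌈2732/637⌉=5 ⌈2787/637⌉=5 ⌈2842/637⌉=5 ⌈2897/637⌉=5 ⌈2952/637⌉=5 ⌈3007/637⌉=5 ⌈3062/637⌉=5
  n=50…59: ⌈3117/637⌉=5 ⌈3172/637⌉=5 ⌈3227/637⌉=6 ⌈3282/637⌉=6 ⌈3337/637⌉=6 ⌈3392/637⌉=6 ⌈3447/637⌉=6 ⌈3502/637⌉=6 ⌈3557/637⌉=6 ⌈3612/637⌉=6
  n=60…69: ⌈3667/637⌉=6 ⌈3722/637⌉=6 ⌈3777/637⌉=6 ⌈3832/637⌉=7 ⌈3887/637⌉=7 ⌈3942/637⌉=7 ⌈3997/637⌉=7 ⌈4052/637⌉=7 ⌈4107/637⌉=7 ⌈4162/637⌉=7
  n=70…73: ⌈4217/637⌉=7 ⌈4272/637⌉=7 ⌈4327/637⌉=7 ⌈4382/637⌉=7
s_n = t_(n+1) − t_n for n = 0 … 72 gives
prefix = 0000100000000000100000000000100000000001000000000001000000000010000000000
slide a length-5 window over [0..4] … [68..72] (69 windows); first occurrence of each distinct factor:
  [  0..  4] 00001
  [  1..  5] 00010
  [  2..  6] 00100
  [  3..  7] 01000
  [  4..  8] 10000
  [  5..  9] 00000
  (the other 63 windows repeat one of these)
distinct factors: {00000, 00001, 00010, 00100, 01000, 10000}
count = 6  (Sturmian bound for length 5 is 6)


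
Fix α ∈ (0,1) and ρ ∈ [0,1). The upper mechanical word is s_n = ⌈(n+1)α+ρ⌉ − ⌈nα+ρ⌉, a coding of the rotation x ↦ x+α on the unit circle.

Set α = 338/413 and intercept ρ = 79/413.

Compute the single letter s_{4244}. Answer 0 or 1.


(n+1)α + ρ = (4245·338 + 79) / 413 = 1434889/413
nα + ρ     = (4244·338 + 79) / 413 = 1434551/413
⌈1434889/413⌉ = 3475,  ⌈1434551/413⌉ = 3474
s_{4244} = 3475 − 3474 = 1

1


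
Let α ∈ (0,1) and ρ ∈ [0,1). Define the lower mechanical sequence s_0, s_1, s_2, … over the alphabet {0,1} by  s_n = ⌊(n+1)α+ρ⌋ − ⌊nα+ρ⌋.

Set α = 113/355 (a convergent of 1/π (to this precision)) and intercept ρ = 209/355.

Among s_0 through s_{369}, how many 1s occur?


#1s = Σ_{n=0}^{369} s_n = Σ_{n=0}^{369} (⌊(n+1)α+ρ⌋ − ⌊nα+ρ⌋)
the sum telescopes: every ⌊nα+ρ⌋ with 0 < n < 370 appears once with + and once with −, leaving ⌊370α+ρ⌋ − ⌊0·α+ρ⌋
370α + ρ = (370·113 + 209) / 355 = 42019/355
ρ = 209/355
⌊42019/355⌋ = 118,  ⌊209/355⌋ = 0
#1s = 118 − 0 = 118

118


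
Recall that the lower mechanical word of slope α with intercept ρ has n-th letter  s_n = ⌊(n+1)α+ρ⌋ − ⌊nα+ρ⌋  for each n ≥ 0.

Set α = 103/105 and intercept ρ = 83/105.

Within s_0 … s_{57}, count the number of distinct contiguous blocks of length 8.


t_n = ⌊(n·103+83)/105⌋ for n = 0 … 58:
  n=0…9: ⌊83/105⌋=0 ⌊186/105⌋=1 ⌊289/105⌋=2 ⌊392/105⌋=3 ⌊495/105⌋=4 ⌊598/105⌋=5 ⌊701/105⌋=6 ⌊804/105⌋=7 ⌊907/105⌋=8 ⌊1010/105⌋=9
  n=10…19: ⌊1113/105⌋=10 ⌊1216/105⌋=11 ⌊1319/105⌋=12 ⌊1422/105⌋=13 ⌊1525/105⌋=14 ⌊1628/105⌋=15 ⌊1731/105⌋=16 ⌊1834/105⌋=17 ⌊1937/105⌋=18 ⌊2040/105⌋=19
  n=20…29: ⌊2143/105⌋=20 ⌊2246/105⌋=21 ⌊2349/105⌋=22 ⌊2452/105⌋=23 ⌊2555/105⌋=24 ⌊2658/105⌋=25 ⌊2761/105⌋=26 ⌊2864/105⌋=27 ⌊2967/105⌋=28 ⌊3070/105⌋=29
  n=30…39: ⌊3173/105⌋=30 ⌊3276/105⌋=31 ⌊3379/105⌋=32 ⌊3482/105⌋=33 ⌊3585/105⌋=34 ⌊3688/105⌋=35 ⌊3791/105⌋=36 ⌊3894/105⌋=37 ⌊3997/105⌋=38 ⌊4100/105⌋=39
  n=40…49: ⌊4203/105⌋=40 ⌊4306/105⌋=41 ⌊4409/105⌋=41 ⌊4512/105⌋=42 ⌊4615/105⌋=43 ⌊4718/105⌋=44 ⌊4821/105⌋=45 ⌊4924/105⌋=46 ⌊5027/105⌋=47 ⌊5130/105⌋=48
  n=50…58: ⌊5233/105⌋=49 ⌊5336/105⌋=50 ⌊5439/105⌋=51 ⌊5542/105⌋=52 ⌊5645/105⌋=53 ⌊5748/105⌋=54 ⌊5851/105⌋=55 ⌊5954/105⌋=56 ⌊6057/105⌋=57
s_n = t_(n+1) − t_n for n = 0 … 57 gives
prefix = 1111111111111111111111111111111111111111101111111111111111
slide a length-8 window over [0..7] … [50..57] (51 windows); first occurrence of each distinct factor:
  [  0..  7] 11111111
  [ 34.. 41] 11111110
  [ 35.. 42] 11111101
  [ 36.. 43] 11111011
  [ 37.. 44] 11110111
  [ 38.. 45] 11101111
  [ 39.. 46] 11011111
  [ 40.. 47] 10111111
  [ 41.. 48] 01111111
  (the other 42 windows repeat one of these)
distinct factors: {01111111, 10111111, 11011111, 11101111, 11110111, 11111011, 11111101, 11111110, 11111111}
count = 9  (Sturmian bound for length 8 is 9)

9


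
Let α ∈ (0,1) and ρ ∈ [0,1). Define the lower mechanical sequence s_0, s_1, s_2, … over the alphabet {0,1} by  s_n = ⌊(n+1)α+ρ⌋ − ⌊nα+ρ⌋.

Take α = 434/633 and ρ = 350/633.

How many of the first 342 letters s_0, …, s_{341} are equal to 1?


235

#1s = Σ_{n=0}^{341} s_n = Σ_{n=0}^{341} (⌊(n+1)α+ρ⌋ − ⌊nα+ρ⌋)
the sum telescopes: every ⌊nα+ρ⌋ with 0 < n < 342 appears once with + and once with −, leaving ⌊342α+ρ⌋ − ⌊0·α+ρ⌋
342α + ρ = (342·434 + 350) / 633 = 148778/633
ρ = 350/633
⌊148778/633⌋ = 235,  ⌊350/633⌋ = 0
#1s = 235 − 0 = 235


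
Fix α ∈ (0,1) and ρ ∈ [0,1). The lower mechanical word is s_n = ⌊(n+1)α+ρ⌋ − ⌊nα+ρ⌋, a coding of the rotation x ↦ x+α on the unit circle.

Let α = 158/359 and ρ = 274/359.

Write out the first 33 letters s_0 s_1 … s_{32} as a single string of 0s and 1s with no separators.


101001010101001010101001010100101

n=0: ⌊(1·158+274)/359⌋ − ⌊(0·158+274)/359⌋ = ⌊432/359⌋ − ⌊274/359⌋ = 1 − 0 = 1
n=1: ⌊(2·158+274)/359⌋ − ⌊(1·158+274)/359⌋ = ⌊590/359⌋ − ⌊432/359⌋ = 1 − 1 = 0
n=2: ⌊(3·158+274)/359⌋ − ⌊(2·158+274)/359⌋ = ⌊748/359⌋ − ⌊590/359⌋ = 2 − 1 = 1
n=3: ⌊(4·158+274)/359⌋ − ⌊(3·158+274)/359⌋ = ⌊906/359⌋ − ⌊748/359⌋ = 2 − 2 = 0
n=4: ⌊(5·158+274)/359⌋ − ⌊(4·158+274)/359⌋ = ⌊1064/359⌋ − ⌊906/359⌋ = 2 − 2 = 0
n=5: ⌊(6·158+274)/359⌋ − ⌊(5·158+274)/359⌋ = ⌊1222/359⌋ − ⌊1064/359⌋ = 3 − 2 = 1
n=6: ⌊(7·158+274)/359⌋ − ⌊(6·158+274)/359⌋ = ⌊1380/359⌋ − ⌊1222/359⌋ = 3 − 3 = 0
n=7: ⌊(8·158+274)/359⌋ − ⌊(7·158+274)/359⌋ = ⌊1538/359⌋ − ⌊1380/359⌋ = 4 − 3 = 1
n=8: ⌊(9·158+274)/359⌋ − ⌊(8·158+274)/359⌋ = ⌊1696/359⌋ − ⌊1538/359⌋ = 4 − 4 = 0
n=9: ⌊(10·158+274)/359⌋ − ⌊(9·158+274)/359⌋ = ⌊1854/359⌋ − ⌊1696/359⌋ = 5 − 4 = 1
n=10: ⌊(11·158+274)/359⌋ − ⌊(10·158+274)/359⌋ = ⌊2012/359⌋ − ⌊1854/359⌋ = 5 − 5 = 0
n=11: ⌊(12·158+274)/359⌋ − ⌊(11·158+274)/359⌋ = ⌊2170/359⌋ − ⌊2012/359⌋ = 6 − 5 = 1
n=12: ⌊(13·158+274)/359⌋ − ⌊(12·158+274)/359⌋ = ⌊2328/359⌋ − ⌊2170/359⌋ = 6 − 6 = 0
n=13: ⌊(14·158+274)/359⌋ − ⌊(13·158+274)/359⌋ = ⌊2486/359⌋ − ⌊2328/359⌋ = 6 − 6 = 0
n=14: ⌊(15·158+274)/359⌋ − ⌊(14·158+274)/359⌋ = ⌊2644/359⌋ − ⌊2486/359⌋ = 7 − 6 = 1
n=15: ⌊(16·158+274)/359⌋ − ⌊(15·158+274)/359⌋ = ⌊2802/359⌋ − ⌊2644/359⌋ = 7 − 7 = 0
n=16: ⌊(17·158+274)/359⌋ − ⌊(16·158+274)/359⌋ = ⌊2960/359⌋ − ⌊2802/359⌋ = 8 − 7 = 1
n=17: ⌊(18·158+274)/359⌋ − ⌊(17·158+274)/359⌋ = ⌊3118/359⌋ − ⌊2960/359⌋ = 8 − 8 = 0
n=18: ⌊(19·158+274)/359⌋ − ⌊(18·158+274)/359⌋ = ⌊3276/359⌋ − ⌊3118/359⌋ = 9 − 8 = 1
n=19: ⌊(20·158+274)/359⌋ − ⌊(19·158+274)/359⌋ = ⌊3434/359⌋ − ⌊3276/359⌋ = 9 − 9 = 0
n=20: ⌊(21·158+274)/359⌋ − ⌊(20·158+274)/359⌋ = ⌊3592/359⌋ − ⌊3434/359⌋ = 10 − 9 = 1
n=21: ⌊(22·158+274)/359⌋ − ⌊(21·158+274)/359⌋ = ⌊3750/359⌋ − ⌊3592/359⌋ = 10 − 10 = 0
n=22: ⌊(23·158+274)/359⌋ − ⌊(22·158+274)/359⌋ = ⌊3908/359⌋ − ⌊3750/359⌋ = 10 − 10 = 0
n=23: ⌊(24·158+274)/359⌋ − ⌊(23·158+274)/359⌋ = ⌊4066/359⌋ − ⌊3908/359⌋ = 11 − 10 = 1
n=24: ⌊(25·158+274)/359⌋ − ⌊(24·158+274)/359⌋ = ⌊4224/359⌋ − ⌊4066/359⌋ = 11 − 11 = 0
n=25: ⌊(26·158+274)/359⌋ − ⌊(25·158+274)/359⌋ = ⌊4382/359⌋ − ⌊4224/359⌋ = 12 − 11 = 1
n=26: ⌊(27·158+274)/359⌋ − ⌊(26·158+274)/359⌋ = ⌊4540/359⌋ − ⌊4382/359⌋ = 12 − 12 = 0
n=27: ⌊(28·158+274)/359⌋ − ⌊(27·158+274)/359⌋ = ⌊4698/359⌋ − ⌊4540/359⌋ = 13 − 12 = 1
n=28: ⌊(29·158+274)/359⌋ − ⌊(28·158+274)/359⌋ = ⌊4856/359⌋ − ⌊4698/359⌋ = 13 − 13 = 0
n=29: ⌊(30·158+274)/359⌋ − ⌊(29·158+274)/359⌋ = ⌊5014/359⌋ − ⌊4856/359⌋ = 13 − 13 = 0
n=30: ⌊(31·158+274)/359⌋ − ⌊(30·158+274)/359⌋ = ⌊5172/359⌋ − ⌊5014/359⌋ = 14 − 13 = 1
n=31: ⌊(32·158+274)/359⌋ − ⌊(31·158+274)/359⌋ = ⌊5330/359⌋ − ⌊5172/359⌋ = 14 − 14 = 0
n=32: ⌊(33·158+274)/359⌋ − ⌊(32·158+274)/359⌋ = ⌊5488/359⌋ − ⌊5330/359⌋ = 15 − 14 = 1


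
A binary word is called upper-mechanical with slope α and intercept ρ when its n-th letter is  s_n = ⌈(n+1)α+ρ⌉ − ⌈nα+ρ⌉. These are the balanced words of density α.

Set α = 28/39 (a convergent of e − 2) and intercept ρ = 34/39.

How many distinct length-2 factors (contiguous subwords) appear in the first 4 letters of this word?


t_n = ⌈(n·28+34)/39⌉ for n = 0 … 4:
  n=0…4: ⌈34/39⌉=1 ⌈62/39⌉=2 ⌈90/39⌉=3 ⌈118/39⌉=4 ⌈146/39⌉=4
s_n = t_(n+1) − t_n for n = 0 … 3 gives
prefix = 1110
slide a length-2 window over [0..1] … [2..3] (3 windows); first occurrence of each distinct factor:
  [  0..  1] 11
  [  2..  3] 10
  (the other 1 window repeats one of these)
distinct factors: {10, 11}
count = 2  (Sturmian bound for length 2 is 3)

2


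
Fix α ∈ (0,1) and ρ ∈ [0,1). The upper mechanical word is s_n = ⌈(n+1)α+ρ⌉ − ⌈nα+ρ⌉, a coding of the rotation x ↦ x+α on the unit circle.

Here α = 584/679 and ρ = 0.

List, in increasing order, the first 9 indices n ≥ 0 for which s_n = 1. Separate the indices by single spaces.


n=0: ⌈584/679⌉−⌈0/679⌉ = 1−0 = 1  ← one
n=1: ⌈1168/679⌉−⌈584/679⌉ = 2−1 = 1  ← one
n=2: ⌈1752/679⌉−⌈1168/679⌉ = 3−2 = 1  ← one
n=3: ⌈2336/679⌉−⌈1752/679⌉ = 4−3 = 1  ← one
n=4: ⌈2920/679⌉−⌈2336/679⌉ = 5−4 = 1  ← one
n=5: ⌈3504/679⌉−⌈2920/679⌉ = 6−5 = 1  ← one
n=6: ⌈4088/679⌉−⌈3504/679⌉ = 7−6 = 1  ← one
n=7: ⌈4672/679⌉−⌈4088/679⌉ = 7−7 = 0
n=8: ⌈5256/679⌉−⌈4672/679⌉ = 8−7 = 1  ← one
n=9: ⌈5840/679⌉−⌈5256/679⌉ = 9−8 = 1  ← one
positions of the first 9 ones: 0 1 2 3 4 5 6 8 9

0 1 2 3 4 5 6 8 9


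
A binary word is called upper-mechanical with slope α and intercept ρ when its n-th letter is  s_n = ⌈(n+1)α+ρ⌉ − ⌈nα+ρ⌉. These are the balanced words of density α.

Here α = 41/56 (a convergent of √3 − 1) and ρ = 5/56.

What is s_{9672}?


(n+1)α + ρ = (9673·41 + 5) / 56 = 396598/56
nα + ρ     = (9672·41 + 5) / 56 = 396557/56
⌈396598/56⌉ = 7083,  ⌈396557/56⌉ = 7082
s_{9672} = 7083 − 7082 = 1

1


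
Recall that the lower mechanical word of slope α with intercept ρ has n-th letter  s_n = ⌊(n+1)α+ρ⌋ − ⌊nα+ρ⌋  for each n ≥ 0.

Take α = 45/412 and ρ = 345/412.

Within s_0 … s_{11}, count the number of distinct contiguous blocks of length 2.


3

t_n = ⌊(n·45+345)/412⌋ for n = 0 … 12:
  n=0…9: ⌊345/412⌋=0 ⌊390/412⌋=0 ⌊435/412⌋=1 ⌊480/412⌋=1 ⌊525/412⌋=1 ⌊570/412⌋=1 ⌊615/412⌋=1 ⌊660/412⌋=1 ⌊705/412⌋=1 ⌊750/412⌋=1
  n=10…12: ⌊795/412⌋=1 ⌊840/412⌋=2 ⌊885/412⌋=2
s_n = t_(n+1) − t_n for n = 0 … 11 gives
prefix = 010000000010
slide a length-2 window over [0..1] … [10..11] (11 windows); first occurrence of each distinct factor:
  [  0..  1] 01
  [  1..  2] 10
  [  2..  3] 00
  (the other 8 windows repeat one of these)
distinct factors: {00, 01, 10}
count = 3  (Sturmian bound for length 2 is 3)


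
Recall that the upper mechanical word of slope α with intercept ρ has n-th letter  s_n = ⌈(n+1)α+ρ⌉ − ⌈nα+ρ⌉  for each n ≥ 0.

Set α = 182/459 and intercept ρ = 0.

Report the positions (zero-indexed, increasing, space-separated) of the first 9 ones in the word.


n=0: ⌈182/459⌉−⌈0/459⌉ = 1−0 = 1  ← one
n=1: ⌈364/459⌉−⌈182/459⌉ = 1−1 = 0
n=2: ⌈546/459⌉−⌈364/459⌉ = 2−1 = 1  ← one
n=3: ⌈728/459⌉−⌈546/459⌉ = 2−2 = 0
n=4: ⌈910/459⌉−⌈728/459⌉ = 2−2 = 0
n=5: ⌈1092/459⌉−⌈910/459⌉ = 3−2 = 1  ← one
n=6: ⌈1274/459⌉−⌈1092/459⌉ = 3−3 = 0
n=7: ⌈1456/459⌉−⌈1274/459⌉ = 4−3 = 1  ← one
n=8: ⌈1638/459⌉−⌈1456/459⌉ = 4−4 = 0
n=9: ⌈1820/459⌉−⌈1638/459⌉ = 4−4 = 0
n=10: ⌈2002/459⌉−⌈1820/459⌉ = 5−4 = 1  ← one
n=11: ⌈2184/459⌉−⌈2002/459⌉ = 5−5 = 0
n=12: ⌈2366/459⌉−⌈2184/459⌉ = 6−5 = 1  ← one
n=13: ⌈2548/459⌉−⌈2366/459⌉ = 6−6 = 0
n=14: ⌈2730/459⌉−⌈2548/459⌉ = 6−6 = 0
n=15: ⌈2912/459⌉−⌈2730/459⌉ = 7−6 = 1  ← one
n=16: ⌈3094/459⌉−⌈2912/459⌉ = 7−7 = 0
n=17: ⌈3276/459⌉−⌈3094/459⌉ = 8−7 = 1  ← one
n=18: ⌈3458/459⌉−⌈3276/459⌉ = 8−8 = 0
n=19: ⌈3640/459⌉−⌈3458/459⌉ = 8−8 = 0
n=20: ⌈3822/459⌉−⌈3640/459⌉ = 9−8 = 1  ← one
positions of the first 9 ones: 0 2 5 7 10 12 15 17 20

0 2 5 7 10 12 15 17 20


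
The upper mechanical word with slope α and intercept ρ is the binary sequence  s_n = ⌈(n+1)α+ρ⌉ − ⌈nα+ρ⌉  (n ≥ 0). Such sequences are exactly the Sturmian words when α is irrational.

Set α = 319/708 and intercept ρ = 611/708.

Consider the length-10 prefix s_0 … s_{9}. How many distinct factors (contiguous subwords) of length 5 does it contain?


t_n = ⌈(n·319+611)/708⌉ for n = 0 … 10:
  n=0…9: ⌈611/708⌉=1 ⌈930/708⌉=2 ⌈1249/708⌉=2 ⌈1568/708⌉=3 ⌈1887/708⌉=3 ⌈2206/708⌉=4 ⌈2525/708⌉=4 ⌈2844/708⌉=5 ⌈3163/708⌉=5 ⌈3482/708⌉=5
  n=10: ⌈3801/708⌉=6
s_n = t_(n+1) − t_n for n = 0 … 9 gives
prefix = 1010101001
slide a length-5 window over [0..4] … [5..9] (6 windows); first occurrence of each distinct factor:
  [  0..  4] 10101
  [  1..  5] 01010
  [  4..  8] 10100
  [  5..  9] 01001
  (the other 2 windows repeat one of these)
distinct factors: {01001, 01010, 10100, 10101}
count = 4  (Sturmian bound for length 5 is 6)

4


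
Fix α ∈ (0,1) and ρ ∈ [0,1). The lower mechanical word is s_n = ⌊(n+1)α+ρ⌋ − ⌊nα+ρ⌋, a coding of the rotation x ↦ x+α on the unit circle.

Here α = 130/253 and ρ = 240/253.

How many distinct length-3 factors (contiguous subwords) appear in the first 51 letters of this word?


4

t_n = ⌊(n·130+240)/253⌋ for n = 0 … 51:
  n=0…9: ⌊240/253⌋=0 ⌊370/253⌋=1 ⌊500/253⌋=1 ⌊630/253⌋=2 ⌊760/253⌋=3 ⌊890/253⌋=3 ⌊1020/253⌋=4 ⌊1150/253⌋=4 ⌊1280/253⌋=5 ⌊1410/253⌋=5
  n=10…19: ⌊1540/253⌋=6 ⌊1670/253⌋=6 ⌊1800/253⌋=7 ⌊1930/253⌋=7 ⌊2060/253⌋=8 ⌊2190/253⌋=8 ⌊2320/253⌋=9 ⌊2450/253⌋=9 ⌊2580/253⌋=10 ⌊2710/253⌋=10
  n=20…29: ⌊2840/253⌋=11 ⌊2970/253⌋=11 ⌊3100/253⌋=12 ⌊3230/253⌋=12 ⌊3360/253⌋=13 ⌊3490/253⌋=13 ⌊3620/253⌋=14 ⌊3750/253⌋=14 ⌊3880/253⌋=15 ⌊4010/253⌋=15
  n=30…39: ⌊4140/253⌋=16 ⌊4270/253⌋=16 ⌊4400/253⌋=17 ⌊4530/253⌋=17 ⌊4660/253⌋=18 ⌊4790/253⌋=18 ⌊4920/253⌋=19 ⌊5050/253⌋=19 ⌊5180/253⌋=20 ⌊5310/253⌋=20
  n=40…49: ⌊5440/253⌋=21 ⌊5570/253⌋=22 ⌊5700/253⌋=22 ⌊5830/253⌋=23 ⌊5960/253⌋=23 ⌊6090/253⌋=24 ⌊6220/253⌋=24 ⌊6350/253⌋=25 ⌊6480/253⌋=25 ⌊6610/253⌋=26
  n=50…51: ⌊6740/253⌋=26 ⌊6870/253⌋=27
s_n = t_(n+1) − t_n for n = 0 … 50 gives
prefix = 101101010101010101010101010101010101010110101010101
slide a length-3 window over [0..2] … [48..50] (49 windows); first occurrence of each distinct factor:
  [  0..  2] 101
  [  1..  3] 011
  [  2..  4] 110
  [  4..  6] 010
  (the other 45 windows repeat one of these)
distinct factors: {010, 011, 101, 110}
count = 4  (Sturmian bound for length 3 is 4)


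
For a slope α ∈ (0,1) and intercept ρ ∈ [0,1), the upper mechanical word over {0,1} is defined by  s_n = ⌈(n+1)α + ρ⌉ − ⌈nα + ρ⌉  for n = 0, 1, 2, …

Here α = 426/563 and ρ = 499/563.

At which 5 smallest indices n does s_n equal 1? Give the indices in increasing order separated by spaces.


n=0: ⌈925/563⌉−⌈499/563⌉ = 2−1 = 1  ← one
n=1: ⌈1351/563⌉−⌈925/563⌉ = 3−2 = 1  ← one
n=2: ⌈1777/563⌉−⌈1351/563⌉ = 4−3 = 1  ← one
n=3: ⌈2203/563⌉−⌈1777/563⌉ = 4−4 = 0
n=4: ⌈2629/563⌉−⌈2203/563⌉ = 5−4 = 1  ← one
n=5: ⌈3055/563⌉−⌈2629/563⌉ = 6−5 = 1  ← one
positions of the first 5 ones: 0 1 2 4 5

0 1 2 4 5


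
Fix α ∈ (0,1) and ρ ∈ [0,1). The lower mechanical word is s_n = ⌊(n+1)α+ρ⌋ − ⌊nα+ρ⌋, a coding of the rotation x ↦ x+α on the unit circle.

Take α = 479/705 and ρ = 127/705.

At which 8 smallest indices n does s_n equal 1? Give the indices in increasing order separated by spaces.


1 2 4 5 7 8 10 11

n=0: ⌊606/705⌋−⌊127/705⌋ = 0−0 = 0
n=1: ⌊1085/705⌋−⌊606/705⌋ = 1−0 = 1  ← one
n=2: ⌊1564/705⌋−⌊1085/705⌋ = 2−1 = 1  ← one
n=3: ⌊2043/705⌋−⌊1564/705⌋ = 2−2 = 0
n=4: ⌊2522/705⌋−⌊2043/705⌋ = 3−2 = 1  ← one
n=5: ⌊3001/705⌋−⌊2522/705⌋ = 4−3 = 1  ← one
n=6: ⌊3480/705⌋−⌊3001/705⌋ = 4−4 = 0
n=7: ⌊3959/705⌋−⌊3480/705⌋ = 5−4 = 1  ← one
n=8: ⌊4438/705⌋−⌊3959/705⌋ = 6−5 = 1  ← one
n=9: ⌊4917/705⌋−⌊4438/705⌋ = 6−6 = 0
n=10: ⌊5396/705⌋−⌊4917/705⌋ = 7−6 = 1  ← one
n=11: ⌊5875/705⌋−⌊5396/705⌋ = 8−7 = 1  ← one
positions of the first 8 ones: 1 2 4 5 7 8 10 11


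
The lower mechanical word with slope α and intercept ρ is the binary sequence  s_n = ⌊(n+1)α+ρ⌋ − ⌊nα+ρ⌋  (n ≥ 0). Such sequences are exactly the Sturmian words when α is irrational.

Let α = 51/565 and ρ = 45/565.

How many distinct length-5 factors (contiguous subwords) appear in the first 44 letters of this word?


t_n = ⌊(n·51+45)/565⌋ for n = 0 … 44:
  n=0…9: ⌊45/565⌋=0 ⌊96/565⌋=0 ⌊147/565⌋=0 ⌊198/565⌋=0 ⌊249/565⌋=0 ⌊300/565⌋=0 ⌊351/565⌋=0 ⌊402/565⌋=0 ⌊453/565⌋=0 ⌊504/565⌋=0
  n=10…19: ⌊555/565⌋=0 ⌊606/565⌋=1 ⌊657/565⌋=1 ⌊708/565⌋=1 ⌊759/565⌋=1 ⌊810/565⌋=1 ⌊861/565⌋=1 ⌊912/565⌋=1 ⌊963/565⌋=1 ⌊1014/565⌋=1
  n=20…29: ⌊1065/565⌋=1 ⌊1116/565⌋=1 ⌊1167/565⌋=2 ⌊1218/565⌋=2 ⌊1269/565⌋=2 ⌊1320/565⌋=2 ⌊1371/565⌋=2 ⌊1422/565⌋=2 ⌊1473/565⌋=2 ⌊1524/565⌋=2
  n=30…39: ⌊1575/565⌋=2 ⌊1626/565⌋=2 ⌊1677/565⌋=2 ⌊1728/565⌋=3 ⌊1779/565⌋=3 ⌊1830/565⌋=3 ⌊1881/565⌋=3 ⌊1932/565⌋=3 ⌊1983/565⌋=3 ⌊2034/565⌋=3
  n=40…44: ⌊2085/565⌋=3 ⌊2136/565⌋=3 ⌊2187/565⌋=3 ⌊2238/565⌋=3 ⌊2289/565⌋=4
s_n = t_(n+1) − t_n for n = 0 … 43 gives
prefix = 00000000001000000000010000000000100000000001
slide a length-5 window over [0..4] … [39..43] (40 windows); first occurrence of each distinct factor:
  [  0..  4] 00000
  [  6.. 10] 00001
  [  7.. 11] 00010
  [  8.. 12] 00100
  [  9.. 13] 01000
  [ 10.. 14] 10000
  (the other 34 windows repeat one of these)
distinct factors: {00000, 00001, 00010, 00100, 01000, 10000}
count = 6  (Sturmian bound for length 5 is 6)

6


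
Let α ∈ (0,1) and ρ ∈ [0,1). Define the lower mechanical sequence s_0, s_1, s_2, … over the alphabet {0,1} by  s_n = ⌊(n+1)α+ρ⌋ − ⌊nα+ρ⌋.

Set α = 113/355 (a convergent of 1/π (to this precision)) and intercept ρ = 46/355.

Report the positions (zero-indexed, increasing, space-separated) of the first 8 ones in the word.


n=0: ⌊159/355⌋−⌊46/355⌋ = 0−0 = 0
n=1: ⌊272/355⌋−⌊159/355⌋ = 0−0 = 0
n=2: ⌊385/355⌋−⌊272/355⌋ = 1−0 = 1  ← one
n=3: ⌊498/355⌋−⌊385/355⌋ = 1−1 = 0
n=4: ⌊611/355⌋−⌊498/355⌋ = 1−1 = 0
n=5: ⌊724/355⌋−⌊611/355⌋ = 2−1 = 1  ← one
n=6: ⌊837/355⌋−⌊724/355⌋ = 2−2 = 0
n=7: ⌊950/355⌋−⌊837/355⌋ = 2−2 = 0
n=8: ⌊1063/355⌋−⌊950/355⌋ = 2−2 = 0
n=9: ⌊1176/355⌋−⌊1063/355⌋ = 3−2 = 1  ← one
n=10: ⌊1289/355⌋−⌊1176/355⌋ = 3−3 = 0
n=11: ⌊1402/355⌋−⌊1289/355⌋ = 3−3 = 0
n=12: ⌊1515/355⌋−⌊1402/355⌋ = 4−3 = 1  ← one
n=13: ⌊1628/355⌋−⌊1515/355⌋ = 4−4 = 0
n=14: ⌊1741/355⌋−⌊1628/355⌋ = 4−4 = 0
n=15: ⌊1854/355⌋−⌊1741/355⌋ = 5−4 = 1  ← one
n=16: ⌊1967/355⌋−⌊1854/355⌋ = 5−5 = 0
n=17: ⌊2080/355⌋−⌊1967/355⌋ = 5−5 = 0
n=18: ⌊2193/355⌋−⌊2080/355⌋ = 6−5 = 1  ← one
n=19: ⌊2306/355⌋−⌊2193/355⌋ = 6−6 = 0
n=20: ⌊2419/355⌋−⌊2306/355⌋ = 6−6 = 0
n=21: ⌊2532/355⌋−⌊2419/355⌋ = 7−6 = 1  ← one
n=22: ⌊2645/355⌋−⌊2532/355⌋ = 7−7 = 0
n=23: ⌊2758/355⌋−⌊2645/355⌋ = 7−7 = 0
n=24: ⌊2871/355⌋−⌊2758/355⌋ = 8−7 = 1  ← one
positions of the first 8 ones: 2 5 9 12 15 18 21 24

2 5 9 12 15 18 21 24


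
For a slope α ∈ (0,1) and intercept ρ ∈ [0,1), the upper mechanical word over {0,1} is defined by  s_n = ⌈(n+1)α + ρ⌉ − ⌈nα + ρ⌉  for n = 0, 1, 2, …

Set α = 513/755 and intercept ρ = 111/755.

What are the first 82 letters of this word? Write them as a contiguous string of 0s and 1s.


n=0: ⌈(1·513+111)/755⌉ − ⌈(0·513+111)/755⌉ = ⌈624/755⌉ − ⌈111/755⌉ = 1 − 1 = 0
n=1: ⌈(2·513+111)/755⌉ − ⌈(1·513+111)/755⌉ = ⌈1137/755⌉ − ⌈624/755⌉ = 2 − 1 = 1
n=2: ⌈(3·513+111)/755⌉ − ⌈(2·513+111)/755⌉ = ⌈1650/755⌉ − ⌈1137/755⌉ = 3 − 2 = 1
n=3: ⌈(4·513+111)/755⌉ − ⌈(3·513+111)/755⌉ = ⌈2163/755⌉ − ⌈1650/755⌉ = 3 − 3 = 0
n=4: ⌈(5·513+111)/755⌉ − ⌈(4·513+111)/755⌉ = ⌈2676/755⌉ − ⌈2163/755⌉ = 4 − 3 = 1
n=5: ⌈(6·513+111)/755⌉ − ⌈(5·513+111)/755⌉ = ⌈3189/755⌉ − ⌈2676/755⌉ = 5 − 4 = 1
n=6: ⌈(7·513+111)/755⌉ − ⌈(6·513+111)/755⌉ = ⌈3702/755⌉ − ⌈3189/755⌉ = 5 − 5 = 0
n=7: ⌈(8·513+111)/755⌉ − ⌈(7·513+111)/755⌉ = ⌈4215/755⌉ − ⌈3702/755⌉ = 6 − 5 = 1
n=8: ⌈(9·513+111)/755⌉ − ⌈(8·513+111)/755⌉ = ⌈4728/755⌉ − ⌈4215/755⌉ = 7 − 6 = 1
n=9: ⌈(10·513+111)/755⌉ − ⌈(9·513+111)/755⌉ = ⌈5241/755⌉ − ⌈4728/755⌉ = 7 − 7 = 0
n=10: ⌈(11·513+111)/755⌉ − ⌈(10·513+111)/755⌉ = ⌈5754/755⌉ − ⌈5241/755⌉ = 8 − 7 = 1
n=11: ⌈(12·513+111)/755⌉ − ⌈(11·513+111)/755⌉ = ⌈6267/755⌉ − ⌈5754/755⌉ = 9 − 8 = 1
n=12: ⌈(13·513+111)/755⌉ − ⌈(12·513+111)/755⌉ = ⌈6780/755⌉ − ⌈6267/755⌉ = 9 − 9 = 0
n=13: ⌈(14·513+111)/755⌉ − ⌈(13·513+111)/755⌉ = ⌈7293/755⌉ − ⌈6780/755⌉ = 10 − 9 = 1
n=14: ⌈(15·513+111)/755⌉ − ⌈(14·513+111)/755⌉ = ⌈7806/755⌉ − ⌈7293/755⌉ = 11 − 10 = 1
n=15: ⌈(16·513+111)/755⌉ − ⌈(15·513+111)/755⌉ = ⌈8319/755⌉ − ⌈7806/755⌉ = 12 − 11 = 1
n=16: ⌈(17·513+111)/755⌉ − ⌈(16·513+111)/755⌉ = ⌈8832/755⌉ − ⌈8319/755⌉ = 12 − 12 = 0
n=17: ⌈(18·513+111)/755⌉ − ⌈(17·513+111)/755⌉ = ⌈9345/755⌉ − ⌈8832/755⌉ = 13 − 12 = 1
n=18: ⌈(19·513+111)/755⌉ − ⌈(18·513+111)/755⌉ = ⌈9858/755⌉ − ⌈9345/755⌉ = 14 − 13 = 1
n=19: ⌈(20·513+111)/755⌉ − ⌈(19·513+111)/755⌉ = ⌈10371/755⌉ − ⌈9858/755⌉ = 14 − 14 = 0
n=20: ⌈(21·513+111)/755⌉ − ⌈(20·513+111)/755⌉ = ⌈10884/755⌉ − ⌈10371/755⌉ = 15 − 14 = 1
n=21: ⌈(22·513+111)/755⌉ − ⌈(21·513+111)/755⌉ = ⌈11397/755⌉ − ⌈10884/755⌉ = 16 − 15 = 1
n=22: ⌈(23·513+111)/755⌉ − ⌈(22·513+111)/755⌉ = ⌈11910/755⌉ − ⌈11397/755⌉ = 16 − 16 = 0
n=23: ⌈(24·513+111)/755⌉ − ⌈(23·513+111)/755⌉ = ⌈12423/755⌉ − ⌈11910/755⌉ = 17 − 16 = 1
n=24: ⌈(25·513+111)/755⌉ − ⌈(24·513+111)/755⌉ = ⌈12936/755⌉ − ⌈12423/755⌉ = 18 − 17 = 1
n=25: ⌈(26·513+111)/755⌉ − ⌈(25·513+111)/755⌉ = ⌈13449/755⌉ − ⌈12936/755⌉ = 18 − 18 = 0
n=26: ⌈(27·513+111)/755⌉ − ⌈(26·513+111)/755⌉ = ⌈13962/755⌉ − ⌈13449/755⌉ = 19 − 18 = 1
n=27: ⌈(28·513+111)/755⌉ − ⌈(27·513+111)/755⌉ = ⌈14475/755⌉ − ⌈13962/755⌉ = 20 − 19 = 1
n=28: ⌈(29·513+111)/755⌉ − ⌈(28·513+111)/755⌉ = ⌈14988/755⌉ − ⌈14475/755⌉ = 20 − 20 = 0
n=29: ⌈(30·513+111)/755⌉ − ⌈(29·513+111)/755⌉ = ⌈15501/755⌉ − ⌈14988/755⌉ = 21 − 20 = 1
n=30: ⌈(31·513+111)/755⌉ − ⌈(30·513+111)/755⌉ = ⌈16014/755⌉ − ⌈15501/755⌉ = 22 − 21 = 1
n=31: ⌈(32·513+111)/755⌉ − ⌈(31·513+111)/755⌉ = ⌈16527/755⌉ − ⌈16014/755⌉ = 22 − 22 = 0
n=32: ⌈(33·513+111)/755⌉ − ⌈(32·513+111)/755⌉ = ⌈17040/755⌉ − ⌈16527/755⌉ = 23 − 22 = 1
n=33: ⌈(34·513+111)/755⌉ − ⌈(33·513+111)/755⌉ = ⌈17553/755⌉ − ⌈17040/755⌉ = 24 − 23 = 1
n=34: ⌈(35·513+111)/755⌉ − ⌈(34·513+111)/755⌉ = ⌈18066/755⌉ − ⌈17553/755⌉ = 24 − 24 = 0
n=35: ⌈(36·513+111)/755⌉ − ⌈(35·513+111)/755⌉ = ⌈18579/755⌉ − ⌈18066/755⌉ = 25 − 24 = 1
n=36: ⌈(37·513+111)/755⌉ − ⌈(36·513+111)/755⌉ = ⌈19092/755⌉ − ⌈18579/755⌉ = 26 − 25 = 1
n=37: ⌈(38·513+111)/755⌉ − ⌈(37·513+111)/755⌉ = ⌈19605/755⌉ − ⌈19092/755⌉ = 26 − 26 = 0
n=38: ⌈(39·513+111)/755⌉ − ⌈(38·513+111)/755⌉ = ⌈20118/755⌉ − ⌈19605/755⌉ = 27 − 26 = 1
n=39: ⌈(40·513+111)/755⌉ − ⌈(39·513+111)/755⌉ = ⌈20631/755⌉ − ⌈20118/755⌉ = 28 − 27 = 1
n=40: ⌈(41·513+111)/755⌉ − ⌈(40·513+111)/755⌉ = ⌈21144/755⌉ − ⌈20631/755⌉ = 29 − 28 = 1
n=41: ⌈(42·513+111)/755⌉ − ⌈(41·513+111)/755⌉ = ⌈21657/755⌉ − ⌈21144/755⌉ = 29 − 29 = 0
n=42: ⌈(43·513+111)/755⌉ − ⌈(42·513+111)/755⌉ = ⌈22170/755⌉ − ⌈21657/755⌉ = 30 − 29 = 1
n=43: ⌈(44·513+111)/755⌉ − ⌈(43·513+111)/755⌉ = ⌈22683/755⌉ − ⌈22170/755⌉ = 31 − 30 = 1
n=44: ⌈(45·513+111)/755⌉ − ⌈(44·513+111)/755⌉ = ⌈23196/755⌉ − ⌈22683/755⌉ = 31 − 31 = 0
n=45: ⌈(46·513+111)/755⌉ − ⌈(45·513+111)/755⌉ = ⌈23709/755⌉ − ⌈23196/755⌉ = 32 − 31 = 1
n=46: ⌈(47·513+111)/755⌉ − ⌈(46·513+111)/755⌉ = ⌈24222/755⌉ − ⌈23709/755⌉ = 33 − 32 = 1
n=47: ⌈(48·513+111)/755⌉ − ⌈(47·513+111)/755⌉ = ⌈24735/755⌉ − ⌈24222/755⌉ = 33 − 33 = 0
n=48: ⌈(49·513+111)/755⌉ − ⌈(48·513+111)/755⌉ = ⌈25248/755⌉ − ⌈24735/755⌉ = 34 − 33 = 1
n=49: ⌈(50·513+111)/755⌉ − ⌈(49·513+111)/755⌉ = ⌈25761/755⌉ − ⌈25248/755⌉ = 35 − 34 = 1
n=50: ⌈(51·513+111)/755⌉ − ⌈(50·513+111)/755⌉ = ⌈26274/755⌉ − ⌈25761/755⌉ = 35 − 35 = 0
n=51: ⌈(52·513+111)/755⌉ − ⌈(51·513+111)/755⌉ = ⌈26787/755⌉ − ⌈26274/755⌉ = 36 − 35 = 1
n=52: ⌈(53·513+111)/755⌉ − ⌈(52·513+111)/755⌉ = ⌈27300/755⌉ − ⌈26787/755⌉ = 37 − 36 = 1
n=53: ⌈(54·513+111)/755⌉ − ⌈(53·513+111)/755⌉ = ⌈27813/755⌉ − ⌈27300/755⌉ = 37 − 37 = 0
n=54: ⌈(55·513+111)/755⌉ − ⌈(54·513+111)/755⌉ = ⌈28326/755⌉ − ⌈27813/755⌉ = 38 − 37 = 1
n=55: ⌈(56·513+111)/755⌉ − ⌈(55·513+111)/755⌉ = ⌈28839/755⌉ − ⌈28326/755⌉ = 39 − 38 = 1
n=56: ⌈(57·513+111)/755⌉ − ⌈(56·513+111)/755⌉ = ⌈29352/755⌉ − ⌈28839/755⌉ = 39 − 39 = 0
n=57: ⌈(58·513+111)/755⌉ − ⌈(57·513+111)/755⌉ = ⌈29865/755⌉ − ⌈29352/755⌉ = 40 − 39 = 1
n=58: ⌈(59·513+111)/755⌉ − ⌈(58·513+111)/755⌉ = ⌈30378/755⌉ − ⌈29865/755⌉ = 41 − 40 = 1
n=59: ⌈(60·513+111)/755⌉ − ⌈(59·513+111)/755⌉ = ⌈30891/755⌉ − ⌈30378/755⌉ = 41 − 41 = 0
n=60: ⌈(61·513+111)/755⌉ − ⌈(60·513+111)/755⌉ = ⌈31404/755⌉ − ⌈30891/755⌉ = 42 − 41 = 1
n=61: ⌈(62·513+111)/755⌉ − ⌈(61·513+111)/755⌉ = ⌈31917/755⌉ − ⌈31404/755⌉ = 43 − 42 = 1
n=62: ⌈(63·513+111)/755⌉ − ⌈(62·513+111)/755⌉ = ⌈32430/755⌉ − ⌈31917/755⌉ = 43 − 43 = 0
n=63: ⌈(64·513+111)/755⌉ − ⌈(63·513+111)/755⌉ = ⌈32943/755⌉ − ⌈32430/755⌉ = 44 − 43 = 1
n=64: ⌈(65·513+111)/755⌉ − ⌈(64·513+111)/755⌉ = ⌈33456/755⌉ − ⌈32943/755⌉ = 45 − 44 = 1
n=65: ⌈(66·513+111)/755⌉ − ⌈(65·513+111)/755⌉ = ⌈33969/755⌉ − ⌈33456/755⌉ = 45 − 45 = 0
n=66: ⌈(67·513+111)/755⌉ − ⌈(66·513+111)/755⌉ = ⌈34482/755⌉ − ⌈33969/755⌉ = 46 − 45 = 1
n=67: ⌈(68·513+111)/755⌉ − ⌈(67·513+111)/755⌉ = ⌈34995/755⌉ − ⌈34482/755⌉ = 47 − 46 = 1
n=68: ⌈(69·513+111)/755⌉ − ⌈(68·513+111)/755⌉ = ⌈35508/755⌉ − ⌈34995/755⌉ = 48 − 47 = 1
n=69: ⌈(70·513+111)/755⌉ − ⌈(69·513+111)/755⌉ = ⌈36021/755⌉ − ⌈35508/755⌉ = 48 − 48 = 0
n=70: ⌈(71·513+111)/755⌉ − ⌈(70·513+111)/755⌉ = ⌈36534/755⌉ − ⌈36021/755⌉ = 49 − 48 = 1
n=71: ⌈(72·513+111)/755⌉ − ⌈(71·513+111)/755⌉ = ⌈37047/755⌉ − ⌈36534/755⌉ = 50 − 49 = 1
n=72: ⌈(73·513+111)/755⌉ − ⌈(72·513+111)/755⌉ = ⌈37560/755⌉ − ⌈37047/755⌉ = 50 − 50 = 0
n=73: ⌈(74·513+111)/755⌉ − ⌈(73·513+111)/755⌉ = ⌈38073/755⌉ − ⌈37560/755⌉ = 51 − 50 = 1
n=74: ⌈(75·513+111)/755⌉ − ⌈(74·513+111)/755⌉ = ⌈38586/755⌉ − ⌈38073/755⌉ = 52 − 51 = 1
n=75: ⌈(76·513+111)/755⌉ − ⌈(75·513+111)/755⌉ = ⌈39099/755⌉ − ⌈38586/755⌉ = 52 − 52 = 0
n=76: ⌈(77·513+111)/755⌉ − ⌈(76·513+111)/755⌉ = ⌈39612/755⌉ − ⌈39099/755⌉ = 53 − 52 = 1
n=77: ⌈(78·513+111)/755⌉ − ⌈(77·513+111)/755⌉ = ⌈40125/755⌉ − ⌈39612/755⌉ = 54 − 53 = 1
n=78: ⌈(79·513+111)/755⌉ − ⌈(78·513+111)/755⌉ = ⌈40638/755⌉ − ⌈40125/755⌉ = 54 − 54 = 0
n=79: ⌈(80·513+111)/755⌉ − ⌈(79·513+111)/755⌉ = ⌈41151/755⌉ − ⌈40638/755⌉ = 55 − 54 = 1
n=80: ⌈(81·513+111)/755⌉ − ⌈(80·513+111)/755⌉ = ⌈41664/755⌉ − ⌈41151/755⌉ = 56 − 55 = 1
n=81: ⌈(82·513+111)/755⌉ − ⌈(81·513+111)/755⌉ = ⌈42177/755⌉ − ⌈41664/755⌉ = 56 − 56 = 0

0110110110110111011011011011011011011011101101101101101101101101101110110110110110


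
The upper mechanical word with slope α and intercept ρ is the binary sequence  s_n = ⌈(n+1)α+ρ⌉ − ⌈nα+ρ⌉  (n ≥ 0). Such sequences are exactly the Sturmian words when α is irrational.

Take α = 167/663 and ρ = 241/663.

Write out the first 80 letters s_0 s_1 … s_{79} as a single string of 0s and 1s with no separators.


00100010001000100010001000100010001000100010001000100010001000100010001001000100

n=0: ⌈(1·167+241)/663⌉ − ⌈(0·167+241)/663⌉ = ⌈408/663⌉ − ⌈241/663⌉ = 1 − 1 = 0
n=1: ⌈(2·167+241)/663⌉ − ⌈(1·167+241)/663⌉ = ⌈575/663⌉ − ⌈408/663⌉ = 1 − 1 = 0
n=2: ⌈(3·167+241)/663⌉ − ⌈(2·167+241)/663⌉ = ⌈742/663⌉ − ⌈575/663⌉ = 2 − 1 = 1
n=3: ⌈(4·167+241)/663⌉ − ⌈(3·167+241)/663⌉ = ⌈909/663⌉ − ⌈742/663⌉ = 2 − 2 = 0
n=4: ⌈(5·167+241)/663⌉ − ⌈(4·167+241)/663⌉ = ⌈1076/663⌉ − ⌈909/663⌉ = 2 − 2 = 0
n=5: ⌈(6·167+241)/663⌉ − ⌈(5·167+241)/663⌉ = ⌈1243/663⌉ − ⌈1076/663⌉ = 2 − 2 = 0
n=6: ⌈(7·167+241)/663⌉ − ⌈(6·167+241)/663⌉ = ⌈1410/663⌉ − ⌈1243/663⌉ = 3 − 2 = 1
n=7: ⌈(8·167+241)/663⌉ − ⌈(7·167+241)/663⌉ = ⌈1577/663⌉ − ⌈1410/663⌉ = 3 − 3 = 0
n=8: ⌈(9·167+241)/663⌉ − ⌈(8·167+241)/663⌉ = ⌈1744/663⌉ − ⌈1577/663⌉ = 3 − 3 = 0
n=9: ⌈(10·167+241)/663⌉ − ⌈(9·167+241)/663⌉ = ⌈1911/663⌉ − ⌈1744/663⌉ = 3 − 3 = 0
n=10: ⌈(11·167+241)/663⌉ − ⌈(10·167+241)/663⌉ = ⌈2078/663⌉ − ⌈1911/663⌉ = 4 − 3 = 1
n=11: ⌈(12·167+241)/663⌉ − ⌈(11·167+241)/663⌉ = ⌈2245/663⌉ − ⌈2078/663⌉ = 4 − 4 = 0
n=12: ⌈(13·167+241)/663⌉ − ⌈(12·167+241)/663⌉ = ⌈2412/663⌉ − ⌈2245/663⌉ = 4 − 4 = 0
n=13: ⌈(14·167+241)/663⌉ − ⌈(13·167+241)/663⌉ = ⌈2579/663⌉ − ⌈2412/663⌉ = 4 − 4 = 0
n=14: ⌈(15·167+241)/663⌉ − ⌈(14·167+241)/663⌉ = ⌈2746/663⌉ − ⌈2579/663⌉ = 5 − 4 = 1
n=15: ⌈(16·167+241)/663⌉ − ⌈(15·167+241)/663⌉ = ⌈2913/663⌉ − ⌈2746/663⌉ = 5 − 5 = 0
n=16: ⌈(17·167+241)/663⌉ − ⌈(16·167+241)/663⌉ = ⌈3080/663⌉ − ⌈2913/663⌉ = 5 − 5 = 0
n=17: ⌈(18·167+241)/663⌉ − ⌈(17·167+241)/663⌉ = ⌈3247/663⌉ − ⌈3080/663⌉ = 5 − 5 = 0
n=18: ⌈(19·167+241)/663⌉ − ⌈(18·167+241)/663⌉ = ⌈3414/663⌉ − ⌈3247/663⌉ = 6 − 5 = 1
n=19: ⌈(20·167+241)/663⌉ − ⌈(19·167+241)/663⌉ = ⌈3581/663⌉ − ⌈3414/663⌉ = 6 − 6 = 0
n=20: ⌈(21·167+241)/663⌉ − ⌈(20·167+241)/663⌉ = ⌈3748/663⌉ − ⌈3581/663⌉ = 6 − 6 = 0
n=21: ⌈(22·167+241)/663⌉ − ⌈(21·167+241)/663⌉ = ⌈3915/663⌉ − ⌈3748/663⌉ = 6 − 6 = 0
n=22: ⌈(23·167+241)/663⌉ − ⌈(22·167+241)/663⌉ = ⌈4082/663⌉ − ⌈3915/663⌉ = 7 − 6 = 1
n=23: ⌈(24·167+241)/663⌉ − ⌈(23·167+241)/663⌉ = ⌈4249/663⌉ − ⌈4082/663⌉ = 7 − 7 = 0
n=24: ⌈(25·167+241)/663⌉ − ⌈(24·167+241)/663⌉ = ⌈4416/663⌉ − ⌈4249/663⌉ = 7 − 7 = 0
n=25: ⌈(26·167+241)/663⌉ − ⌈(25·167+241)/663⌉ = ⌈4583/663⌉ − ⌈4416/663⌉ = 7 − 7 = 0
n=26: ⌈(27·167+241)/663⌉ − ⌈(26·167+241)/663⌉ = ⌈4750/663⌉ − ⌈4583/663⌉ = 8 − 7 = 1
n=27: ⌈(28·167+241)/663⌉ − ⌈(27·167+241)/663⌉ = ⌈4917/663⌉ − ⌈4750/663⌉ = 8 − 8 = 0
n=28: ⌈(29·167+241)/663⌉ − ⌈(28·167+241)/663⌉ = ⌈5084/663⌉ − ⌈4917/663⌉ = 8 − 8 = 0
n=29: ⌈(30·167+241)/663⌉ − ⌈(29·167+241)/663⌉ = ⌈5251/663⌉ − ⌈5084/663⌉ = 8 − 8 = 0
n=30: ⌈(31·167+241)/663⌉ − ⌈(30·167+241)/663⌉ = ⌈5418/663⌉ − ⌈5251/663⌉ = 9 − 8 = 1
n=31: ⌈(32·167+241)/663⌉ − ⌈(31·167+241)/663⌉ = ⌈5585/663⌉ − ⌈5418/663⌉ = 9 − 9 = 0
n=32: ⌈(33·167+241)/663⌉ − ⌈(32·167+241)/663⌉ = ⌈5752/663⌉ − ⌈5585/663⌉ = 9 − 9 = 0
n=33: ⌈(34·167+241)/663⌉ − ⌈(33·167+241)/663⌉ = ⌈5919/663⌉ − ⌈5752/663⌉ = 9 − 9 = 0
n=34: ⌈(35·167+241)/663⌉ − ⌈(34·167+241)/663⌉ = ⌈6086/663⌉ − ⌈5919/663⌉ = 10 − 9 = 1
n=35: ⌈(36·167+241)/663⌉ − ⌈(35·167+241)/663⌉ = ⌈6253/663⌉ − ⌈6086/663⌉ = 10 − 10 = 0
n=36: ⌈(37·167+241)/663⌉ − ⌈(36·167+241)/663⌉ = ⌈6420/663⌉ − ⌈6253/663⌉ = 10 − 10 = 0
n=37: ⌈(38·167+241)/663⌉ − ⌈(37·167+241)/663⌉ = ⌈6587/663⌉ − ⌈6420/663⌉ = 10 − 10 = 0
n=38: ⌈(39·167+241)/663⌉ − ⌈(38·167+241)/663⌉ = ⌈6754/663⌉ − ⌈6587/663⌉ = 11 − 10 = 1
n=39: ⌈(40·167+241)/663⌉ − ⌈(39·167+241)/663⌉ = ⌈6921/663⌉ − ⌈6754/663⌉ = 11 − 11 = 0
n=40: ⌈(41·167+241)/663⌉ − ⌈(40·167+241)/663⌉ = ⌈7088/663⌉ − ⌈6921/663⌉ = 11 − 11 = 0
n=41: ⌈(42·167+241)/663⌉ − ⌈(41·167+241)/663⌉ = ⌈7255/663⌉ − ⌈7088/663⌉ = 11 − 11 = 0
n=42: ⌈(43·167+241)/663⌉ − ⌈(42·167+241)/663⌉ = ⌈7422/663⌉ − ⌈7255/663⌉ = 12 − 11 = 1
n=43: ⌈(44·167+241)/663⌉ − ⌈(43·167+241)/663⌉ = ⌈7589/663⌉ − ⌈7422/663⌉ = 12 − 12 = 0
n=44: ⌈(45·167+241)/663⌉ − ⌈(44·167+241)/663⌉ = ⌈7756/663⌉ − ⌈7589/663⌉ = 12 − 12 = 0
n=45: ⌈(46·167+241)/663⌉ − ⌈(45·167+241)/663⌉ = ⌈7923/663⌉ − ⌈7756/663⌉ = 12 − 12 = 0
n=46: ⌈(47·167+241)/663⌉ − ⌈(46·167+241)/663⌉ = ⌈8090/663⌉ − ⌈7923/663⌉ = 13 − 12 = 1
n=47: ⌈(48·167+241)/663⌉ − ⌈(47·167+241)/663⌉ = ⌈8257/663⌉ − ⌈8090/663⌉ = 13 − 13 = 0
n=48: ⌈(49·167+241)/663⌉ − ⌈(48·167+241)/663⌉ = ⌈8424/663⌉ − ⌈8257/663⌉ = 13 − 13 = 0
n=49: ⌈(50·167+241)/663⌉ − ⌈(49·167+241)/663⌉ = ⌈8591/663⌉ − ⌈8424/663⌉ = 13 − 13 = 0
n=50: ⌈(51·167+241)/663⌉ − ⌈(50·167+241)/663⌉ = ⌈8758/663⌉ − ⌈8591/663⌉ = 14 − 13 = 1
n=51: ⌈(52·167+241)/663⌉ − ⌈(51·167+241)/663⌉ = ⌈8925/663⌉ − ⌈8758/663⌉ = 14 − 14 = 0
n=52: ⌈(53·167+241)/663⌉ − ⌈(52·167+241)/663⌉ = ⌈9092/663⌉ − ⌈8925/663⌉ = 14 − 14 = 0
n=53: ⌈(54·167+241)/663⌉ − ⌈(53·167+241)/663⌉ = ⌈9259/663⌉ − ⌈9092/663⌉ = 14 − 14 = 0
n=54: ⌈(55·167+241)/663⌉ − ⌈(54·167+241)/663⌉ = ⌈9426/663⌉ − ⌈9259/663⌉ = 15 − 14 = 1
n=55: ⌈(56·167+241)/663⌉ − ⌈(55·167+241)/663⌉ = ⌈9593/663⌉ − ⌈9426/663⌉ = 15 − 15 = 0
n=56: ⌈(57·167+241)/663⌉ − ⌈(56·167+241)/663⌉ = ⌈9760/663⌉ − ⌈9593/663⌉ = 15 − 15 = 0
n=57: ⌈(58·167+241)/663⌉ − ⌈(57·167+241)/663⌉ = ⌈9927/663⌉ − ⌈9760/663⌉ = 15 − 15 = 0
n=58: ⌈(59·167+241)/663⌉ − ⌈(58·167+241)/663⌉ = ⌈10094/663⌉ − ⌈9927/663⌉ = 16 − 15 = 1
n=59: ⌈(60·167+241)/663⌉ − ⌈(59·167+241)/663⌉ = ⌈10261/663⌉ − ⌈10094/663⌉ = 16 − 16 = 0
n=60: ⌈(61·167+241)/663⌉ − ⌈(60·167+241)/663⌉ = ⌈10428/663⌉ − ⌈10261/663⌉ = 16 − 16 = 0
n=61: ⌈(62·167+241)/663⌉ − ⌈(61·167+241)/663⌉ = ⌈10595/663⌉ − ⌈10428/663⌉ = 16 − 16 = 0
n=62: ⌈(63·167+241)/663⌉ − ⌈(62·167+241)/663⌉ = ⌈10762/663⌉ − ⌈10595/663⌉ = 17 − 16 = 1
n=63: ⌈(64·167+241)/663⌉ − ⌈(63·167+241)/663⌉ = ⌈10929/663⌉ − ⌈10762/663⌉ = 17 − 17 = 0
n=64: ⌈(65·167+241)/663⌉ − ⌈(64·167+241)/663⌉ = ⌈11096/663⌉ − ⌈10929/663⌉ = 17 − 17 = 0
n=65: ⌈(66·167+241)/663⌉ − ⌈(65·167+241)/663⌉ = ⌈11263/663⌉ − ⌈11096/663⌉ = 17 − 17 = 0
n=66: ⌈(67·167+241)/663⌉ − ⌈(66·167+241)/663⌉ = ⌈11430/663⌉ − ⌈11263/663⌉ = 18 − 17 = 1
n=67: ⌈(68·167+241)/663⌉ − ⌈(67·167+241)/663⌉ = ⌈11597/663⌉ − ⌈11430/663⌉ = 18 − 18 = 0
n=68: ⌈(69·167+241)/663⌉ − ⌈(68·167+241)/663⌉ = ⌈11764/663⌉ − ⌈11597/663⌉ = 18 − 18 = 0
n=69: ⌈(70·167+241)/663⌉ − ⌈(69·167+241)/663⌉ = ⌈11931/663⌉ − ⌈11764/663⌉ = 18 − 18 = 0
n=70: ⌈(71·167+241)/663⌉ − ⌈(70·167+241)/663⌉ = ⌈12098/663⌉ − ⌈11931/663⌉ = 19 − 18 = 1
n=71: ⌈(72·167+241)/663⌉ − ⌈(71·167+241)/663⌉ = ⌈12265/663⌉ − ⌈12098/663⌉ = 19 − 19 = 0
n=72: ⌈(73·167+241)/663⌉ − ⌈(72·167+241)/663⌉ = ⌈12432/663⌉ − ⌈12265/663⌉ = 19 − 19 = 0
n=73: ⌈(74·167+241)/663⌉ − ⌈(73·167+241)/663⌉ = ⌈12599/663⌉ − ⌈12432/663⌉ = 20 − 19 = 1
n=74: ⌈(75·167+241)/663⌉ − ⌈(74·167+241)/663⌉ = ⌈12766/663⌉ − ⌈12599/663⌉ = 20 − 20 = 0
n=75: ⌈(76·167+241)/663⌉ − ⌈(75·167+241)/663⌉ = ⌈12933/663⌉ − ⌈12766/663⌉ = 20 − 20 = 0
n=76: ⌈(77·167+241)/663⌉ − ⌈(76·167+241)/663⌉ = ⌈13100/663⌉ − ⌈12933/663⌉ = 20 − 20 = 0
n=77: ⌈(78·167+241)/663⌉ − ⌈(77·167+241)/663⌉ = ⌈13267/663⌉ − ⌈13100/663⌉ = 21 − 20 = 1
n=78: ⌈(79·167+241)/663⌉ − ⌈(78·167+241)/663⌉ = ⌈13434/663⌉ − ⌈13267/663⌉ = 21 − 21 = 0
n=79: ⌈(80·167+241)/663⌉ − ⌈(79·167+241)/663⌉ = ⌈13601/663⌉ − ⌈13434/663⌉ = 21 − 21 = 0
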